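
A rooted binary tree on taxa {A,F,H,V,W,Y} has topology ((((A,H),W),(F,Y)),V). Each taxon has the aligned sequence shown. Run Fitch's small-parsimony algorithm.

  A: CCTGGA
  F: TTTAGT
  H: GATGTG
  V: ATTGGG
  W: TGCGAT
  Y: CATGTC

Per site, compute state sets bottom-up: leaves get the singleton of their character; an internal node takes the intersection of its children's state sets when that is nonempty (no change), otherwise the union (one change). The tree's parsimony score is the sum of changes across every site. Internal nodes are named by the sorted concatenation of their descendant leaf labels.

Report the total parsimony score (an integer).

AH@0: {C} ∪ {G} = {C,G} (union, +1)
AHW@0: {C,G} ∪ {T} = {C,G,T} (union, +1)
FY@0: {T} ∪ {C} = {C,T} (union, +1)
AFHWY@0: {C,G,T} ∩ {C,T} = {C,T} (intersection, +0)
AFHVWY@0: {C,T} ∪ {A} = {A,C,T} (union, +1)
AH@1: {C} ∪ {A} = {A,C} (union, +1)
AHW@1: {A,C} ∪ {G} = {A,C,G} (union, +1)
FY@1: {T} ∪ {A} = {A,T} (union, +1)
AFHWY@1: {A,C,G} ∩ {A,T} = {A} (intersection, +0)
AFHVWY@1: {A} ∪ {T} = {A,T} (union, +1)
AH@2: {T} ∩ {T} = {T} (intersection, +0)
AHW@2: {T} ∪ {C} = {C,T} (union, +1)
FY@2: {T} ∩ {T} = {T} (intersection, +0)
AFHWY@2: {C,T} ∩ {T} = {T} (intersection, +0)
AFHVWY@2: {T} ∩ {T} = {T} (intersection, +0)
AH@3: {G} ∩ {G} = {G} (intersection, +0)
AHW@3: {G} ∩ {G} = {G} (intersection, +0)
FY@3: {A} ∪ {G} = {A,G} (union, +1)
AFHWY@3: {G} ∩ {A,G} = {G} (intersection, +0)
AFHVWY@3: {G} ∩ {G} = {G} (intersection, +0)
AH@4: {G} ∪ {T} = {G,T} (union, +1)
AHW@4: {G,T} ∪ {A} = {A,G,T} (union, +1)
FY@4: {G} ∪ {T} = {G,T} (union, +1)
AFHWY@4: {A,G,T} ∩ {G,T} = {G,T} (intersection, +0)
AFHVWY@4: {G,T} ∩ {G} = {G} (intersection, +0)
AH@5: {A} ∪ {G} = {A,G} (union, +1)
AHW@5: {A,G} ∪ {T} = {A,G,T} (union, +1)
FY@5: {T} ∪ {C} = {C,T} (union, +1)
AFHWY@5: {A,G,T} ∩ {C,T} = {T} (intersection, +0)
AFHVWY@5: {T} ∪ {G} = {G,T} (union, +1)
per-site changes: [4, 4, 1, 1, 3, 4]; total = 17

17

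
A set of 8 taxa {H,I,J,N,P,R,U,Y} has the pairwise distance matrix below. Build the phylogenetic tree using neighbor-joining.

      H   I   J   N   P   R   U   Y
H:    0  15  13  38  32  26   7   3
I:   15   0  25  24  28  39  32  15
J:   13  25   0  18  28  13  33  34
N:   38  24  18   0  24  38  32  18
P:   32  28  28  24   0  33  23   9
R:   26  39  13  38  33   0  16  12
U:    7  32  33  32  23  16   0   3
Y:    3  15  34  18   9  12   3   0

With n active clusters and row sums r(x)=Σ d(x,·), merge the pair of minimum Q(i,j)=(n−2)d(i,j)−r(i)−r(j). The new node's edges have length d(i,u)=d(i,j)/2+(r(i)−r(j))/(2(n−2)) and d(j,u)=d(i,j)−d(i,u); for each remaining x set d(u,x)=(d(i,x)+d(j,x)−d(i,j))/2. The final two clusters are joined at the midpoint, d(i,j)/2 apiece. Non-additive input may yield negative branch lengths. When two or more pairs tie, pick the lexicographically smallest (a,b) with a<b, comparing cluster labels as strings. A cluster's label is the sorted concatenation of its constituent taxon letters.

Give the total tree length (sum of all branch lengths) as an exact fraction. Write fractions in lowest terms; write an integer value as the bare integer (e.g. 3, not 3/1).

2339/32

step 1: merge (J,R) at d=13, Q=-263; branch lengths J→65/12, R→91/12; new cluster JR
  updated: d(H,JR)=13, d(I,JR)=51/2, d(JR,N)=43/2, d(JR,P)=24, d(JR,U)=18, d(JR,Y)=33/2
step 2: merge (H,U) at d=7, Q=-188; branch lengths H→14/5, U→21/5; new cluster HU
  updated: d(HU,I)=20, d(HU,JR)=12, d(HU,N)=63/2, d(HU,P)=24, d(HU,Y)=-1/2
step 3: merge (HU,Y) at d=-1/2, Q=-147; branch lengths HU→27/8, Y→-31/8; new cluster HUY
  updated: d(HUY,I)=71/4, d(HUY,JR)=29/2, d(HUY,N)=25, d(HUY,P)=67/4
step 4: merge (I,N) at d=24, Q=-471/4; branch lengths I→97/8, N→95/8; new cluster IN
  updated: d(HUY,IN)=75/8, d(IN,JR)=23/2, d(IN,P)=14
step 5: merge (HUY,P) at d=67/4, Q=-495/8; branch lengths HUY→155/32, P→381/32; new cluster HPUY
  updated: d(HPUY,IN)=53/16, d(HPUY,JR)=87/8
step 6: merge (HPUY,IN) at d=53/16, Q=-411/16; branch lengths HPUY→43/32, IN→63/32; new cluster HINPUY
  updated: d(HINPUY,JR)=305/32
step 7: merge (HINPUY,JR) at d=305/32; branch lengths HINPUY→305/64, JR→305/64; new cluster HIJNPRUY
final tree: (((((H:14/5,U:21/5):27/8,Y:-31/8):155/32,P:381/32):43/32,(I:97/8,N:95/8):63/32):305/64,(J:65/12,R:91/12):305/64)
total length: 2339/32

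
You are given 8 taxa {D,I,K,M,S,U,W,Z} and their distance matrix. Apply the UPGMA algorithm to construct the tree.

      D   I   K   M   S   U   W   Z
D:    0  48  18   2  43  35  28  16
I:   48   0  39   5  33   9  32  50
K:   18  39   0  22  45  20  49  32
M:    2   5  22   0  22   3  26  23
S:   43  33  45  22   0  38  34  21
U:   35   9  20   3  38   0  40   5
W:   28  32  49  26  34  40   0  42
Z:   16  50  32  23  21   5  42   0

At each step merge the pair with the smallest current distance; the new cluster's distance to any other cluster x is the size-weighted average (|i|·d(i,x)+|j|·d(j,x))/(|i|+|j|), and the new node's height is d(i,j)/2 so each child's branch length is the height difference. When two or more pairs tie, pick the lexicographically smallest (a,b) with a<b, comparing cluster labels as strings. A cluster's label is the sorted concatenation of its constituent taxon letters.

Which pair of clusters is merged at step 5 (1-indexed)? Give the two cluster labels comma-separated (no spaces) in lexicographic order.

DKMUZ,I

1. join D+M (d=2) ⇒ DM; edges |D|=1, |M|=1
  updated: d(DM,I)=53/2, d(DM,K)=20, d(DM,S)=65/2, d(DM,U)=19, d(DM,W)=27, d(DM,Z)=39/2
2. join U+Z (d=5) ⇒ UZ; edges |U|=5/2, |Z|=5/2
  updated: d(DM,UZ)=77/4, d(I,UZ)=59/2, d(K,UZ)=26, d(S,UZ)=59/2, d(UZ,W)=41
3. join DM+UZ (d=77/4) ⇒ DMUZ; edges |DM|=69/8, |UZ|=57/8
  updated: d(DMUZ,I)=28, d(DMUZ,K)=23, d(DMUZ,S)=31, d(DMUZ,W)=34
4. join DMUZ+K (d=23) ⇒ DKMUZ; edges |DMUZ|=15/8, |K|=23/2
  updated: d(DKMUZ,I)=151/5, d(DKMUZ,S)=169/5, d(DKMUZ,W)=37
5. join DKMUZ+I (d=151/5) ⇒ DIKMUZ; edges |DKMUZ|=18/5, |I|=151/10
  updated: d(DIKMUZ,S)=101/3, d(DIKMUZ,W)=217/6
6. join DIKMUZ+S (d=101/3) ⇒ DIKMSUZ; edges |DIKMUZ|=26/15, |S|=101/6
  updated: d(DIKMSUZ,W)=251/7
7. join DIKMSUZ+W (d=251/7) ⇒ DIKMSUWZ; edges |DIKMSUZ|=23/21, |W|=251/14
final tree: ((((((D:1,M:1):69/8,(U:5/2,Z:5/2):57/8):15/8,K:23/2):18/5,I:151/10):26/15,S:101/6):23/21,W:251/14)
total length: 77629/840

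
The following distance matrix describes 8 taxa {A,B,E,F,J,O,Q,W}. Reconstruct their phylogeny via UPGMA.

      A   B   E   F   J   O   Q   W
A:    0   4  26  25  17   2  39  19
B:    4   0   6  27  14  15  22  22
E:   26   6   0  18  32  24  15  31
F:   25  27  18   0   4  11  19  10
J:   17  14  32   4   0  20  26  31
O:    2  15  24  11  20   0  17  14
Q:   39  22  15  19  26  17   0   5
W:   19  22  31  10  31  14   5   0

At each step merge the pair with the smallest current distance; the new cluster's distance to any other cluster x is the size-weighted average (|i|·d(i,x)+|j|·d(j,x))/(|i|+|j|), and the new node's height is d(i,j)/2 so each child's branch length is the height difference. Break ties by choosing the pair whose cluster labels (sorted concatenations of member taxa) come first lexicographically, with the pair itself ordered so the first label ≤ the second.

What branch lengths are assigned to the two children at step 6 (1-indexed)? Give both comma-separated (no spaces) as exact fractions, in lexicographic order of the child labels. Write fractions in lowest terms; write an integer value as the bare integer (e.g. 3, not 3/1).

13/8,33/4

step 1: merge (A,O) at d=2; branch lengths A→1, O→1; new cluster AO
  updated: d(AO,B)=19/2, d(AO,E)=25, d(AO,F)=18, d(AO,J)=37/2, d(AO,Q)=28, d(AO,W)=33/2
step 2: merge (F,J) at d=4; branch lengths F→2, J→2; new cluster FJ
  updated: d(AO,FJ)=73/4, d(B,FJ)=41/2, d(E,FJ)=25, d(FJ,Q)=45/2, d(FJ,W)=41/2
step 3: merge (Q,W) at d=5; branch lengths Q→5/2, W→5/2; new cluster QW
  updated: d(AO,QW)=89/4, d(B,QW)=22, d(E,QW)=23, d(FJ,QW)=43/2
step 4: merge (B,E) at d=6; branch lengths B→3, E→3; new cluster BE
  updated: d(AO,BE)=69/4, d(BE,FJ)=91/4, d(BE,QW)=45/2
step 5: merge (AO,BE) at d=69/4; branch lengths AO→61/8, BE→45/8; new cluster ABEO
  updated: d(ABEO,FJ)=41/2, d(ABEO,QW)=179/8
step 6: merge (ABEO,FJ) at d=41/2; branch lengths ABEO→13/8, FJ→33/4; new cluster ABEFJO
  updated: d(ABEFJO,QW)=265/12
step 7: merge (ABEFJO,QW) at d=265/12; branch lengths ABEFJO→19/24, QW→205/24; new cluster ABEFJOQW
final tree: ((((A:1,O:1):61/8,(B:3,E:3):45/8):13/8,(F:2,J:2):33/4):19/24,(Q:5/2,W:5/2):205/24)
total length: 1187/24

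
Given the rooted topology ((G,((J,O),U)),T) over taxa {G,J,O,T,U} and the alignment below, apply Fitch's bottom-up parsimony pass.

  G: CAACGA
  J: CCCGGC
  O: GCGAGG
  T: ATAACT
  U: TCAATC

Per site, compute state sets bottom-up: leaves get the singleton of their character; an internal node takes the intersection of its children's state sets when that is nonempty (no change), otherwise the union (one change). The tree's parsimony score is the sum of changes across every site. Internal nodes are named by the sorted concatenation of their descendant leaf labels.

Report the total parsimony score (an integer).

site 0, node JO: J={C} ∪ O={G} → {C,G} (+1)
site 0, node JOU: JO={C,G} ∪ U={T} → {C,G,T} (+1)
site 0, node GJOU: G={C} ∩ JOU={C,G,T} → {C} (+0)
site 0, node GJOTU: GJOU={C} ∪ T={A} → {A,C} (+1)
site 1, node JO: J={C} ∩ O={C} → {C} (+0)
site 1, node JOU: JO={C} ∩ U={C} → {C} (+0)
site 1, node GJOU: G={A} ∪ JOU={C} → {A,C} (+1)
site 1, node GJOTU: GJOU={A,C} ∪ T={T} → {A,C,T} (+1)
site 2, node JO: J={C} ∪ O={G} → {C,G} (+1)
site 2, node JOU: JO={C,G} ∪ U={A} → {A,C,G} (+1)
site 2, node GJOU: G={A} ∩ JOU={A,C,G} → {A} (+0)
site 2, node GJOTU: GJOU={A} ∩ T={A} → {A} (+0)
site 3, node JO: J={G} ∪ O={A} → {A,G} (+1)
site 3, node JOU: JO={A,G} ∩ U={A} → {A} (+0)
site 3, node GJOU: G={C} ∪ JOU={A} → {A,C} (+1)
site 3, node GJOTU: GJOU={A,C} ∩ T={A} → {A} (+0)
site 4, node JO: J={G} ∩ O={G} → {G} (+0)
site 4, node JOU: JO={G} ∪ U={T} → {G,T} (+1)
site 4, node GJOU: G={G} ∩ JOU={G,T} → {G} (+0)
site 4, node GJOTU: GJOU={G} ∪ T={C} → {C,G} (+1)
site 5, node JO: J={C} ∪ O={G} → {C,G} (+1)
site 5, node JOU: JO={C,G} ∩ U={C} → {C} (+0)
site 5, node GJOU: G={A} ∪ JOU={C} → {A,C} (+1)
site 5, node GJOTU: GJOU={A,C} ∪ T={T} → {A,C,T} (+1)
per-site changes: [3, 2, 2, 2, 2, 3]; total = 14

14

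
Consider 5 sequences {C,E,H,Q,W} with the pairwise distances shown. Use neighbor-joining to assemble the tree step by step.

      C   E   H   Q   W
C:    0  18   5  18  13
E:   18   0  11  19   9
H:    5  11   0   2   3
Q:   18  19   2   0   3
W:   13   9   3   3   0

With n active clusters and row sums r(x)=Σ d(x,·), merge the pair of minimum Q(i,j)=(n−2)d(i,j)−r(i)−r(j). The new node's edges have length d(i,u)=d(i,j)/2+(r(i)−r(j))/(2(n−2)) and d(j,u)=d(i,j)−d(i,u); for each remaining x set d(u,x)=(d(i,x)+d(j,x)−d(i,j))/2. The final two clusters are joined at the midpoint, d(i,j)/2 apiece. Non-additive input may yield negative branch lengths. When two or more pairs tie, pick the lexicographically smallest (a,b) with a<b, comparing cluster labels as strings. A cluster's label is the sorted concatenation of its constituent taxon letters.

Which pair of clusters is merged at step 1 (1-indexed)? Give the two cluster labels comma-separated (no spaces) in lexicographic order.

iteration 1: select Q,W (d=3, Q=-61); attach at lengths (23/6, -5/6); label the merged cluster QW
  updated: d(C,QW)=14, d(E,QW)=25/2, d(H,QW)=1
iteration 2: select C,H (d=5, Q=-44); attach at lengths (15/2, -5/2); label the merged cluster CH
  updated: d(CH,E)=12, d(CH,QW)=5
iteration 3: select CH,E (d=12, Q=-59/2); attach at lengths (9/4, 39/4); label the merged cluster CEH
  updated: d(CEH,QW)=11/4
iteration 4: select CEH,QW (d=11/4); attach at lengths (11/8, 11/8); label the merged cluster CEHQW
final tree: (((C:15/2,H:-5/2):9/4,E:39/4):11/8,(Q:23/6,W:-5/6):11/8)
total length: 91/4

Q,W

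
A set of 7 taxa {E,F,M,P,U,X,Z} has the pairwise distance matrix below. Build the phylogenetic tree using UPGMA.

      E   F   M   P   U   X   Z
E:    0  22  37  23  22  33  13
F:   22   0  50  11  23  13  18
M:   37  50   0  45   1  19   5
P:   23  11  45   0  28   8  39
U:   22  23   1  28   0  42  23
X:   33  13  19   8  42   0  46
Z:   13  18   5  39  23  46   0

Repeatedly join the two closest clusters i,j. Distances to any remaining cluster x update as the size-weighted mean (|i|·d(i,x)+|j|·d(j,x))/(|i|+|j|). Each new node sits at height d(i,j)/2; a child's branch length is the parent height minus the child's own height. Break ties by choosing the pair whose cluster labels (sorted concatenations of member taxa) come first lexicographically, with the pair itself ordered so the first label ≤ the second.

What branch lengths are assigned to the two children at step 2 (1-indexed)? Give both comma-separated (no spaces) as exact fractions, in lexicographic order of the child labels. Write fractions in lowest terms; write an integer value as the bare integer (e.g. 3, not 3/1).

4,4

1. join M+U (d=1) ⇒ MU; edges |M|=1/2, |U|=1/2
  updated: d(E,MU)=59/2, d(F,MU)=73/2, d(MU,P)=73/2, d(MU,X)=61/2, d(MU,Z)=14
2. join P+X (d=8) ⇒ PX; edges |P|=4, |X|=4
  updated: d(E,PX)=28, d(F,PX)=12, d(MU,PX)=67/2, d(PX,Z)=85/2
3. join F+PX (d=12) ⇒ FPX; edges |F|=6, |PX|=2
  updated: d(E,FPX)=26, d(FPX,MU)=69/2, d(FPX,Z)=103/3
4. join E+Z (d=13) ⇒ EZ; edges |E|=13/2, |Z|=13/2
  updated: d(EZ,FPX)=181/6, d(EZ,MU)=87/4
5. join EZ+MU (d=87/4) ⇒ EMUZ; edges |EZ|=35/8, |MU|=83/8
  updated: d(EMUZ,FPX)=97/3
6. join EMUZ+FPX (d=97/3) ⇒ EFMPUXZ; edges |EMUZ|=127/24, |FPX|=61/6
final tree: (((E:13/2,Z:13/2):35/8,(M:1/2,U:1/2):83/8):127/24,(F:6,(P:4,X:4):2):61/6)
total length: 1445/24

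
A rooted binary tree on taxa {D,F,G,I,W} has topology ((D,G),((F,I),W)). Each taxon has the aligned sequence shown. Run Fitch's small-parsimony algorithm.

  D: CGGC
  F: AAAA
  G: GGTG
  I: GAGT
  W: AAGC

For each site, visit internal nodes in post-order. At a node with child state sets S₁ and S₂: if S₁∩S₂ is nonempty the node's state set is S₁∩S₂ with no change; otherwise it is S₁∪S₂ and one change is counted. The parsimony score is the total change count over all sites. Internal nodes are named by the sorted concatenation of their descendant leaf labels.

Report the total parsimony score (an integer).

[col 0] DG: children D:{C}, G:{G} ∪→ {C,G}; cost 1
[col 0] FI: children F:{A}, I:{G} ∪→ {A,G}; cost 1
[col 0] FIW: children FI:{A,G}, W:{A} ∩→ {A}; cost 0
[col 0] DFGIW: children DG:{C,G}, FIW:{A} ∪→ {A,C,G}; cost 1
[col 1] DG: children D:{G}, G:{G} ∩→ {G}; cost 0
[col 1] FI: children F:{A}, I:{A} ∩→ {A}; cost 0
[col 1] FIW: children FI:{A}, W:{A} ∩→ {A}; cost 0
[col 1] DFGIW: children DG:{G}, FIW:{A} ∪→ {A,G}; cost 1
[col 2] DG: children D:{G}, G:{T} ∪→ {G,T}; cost 1
[col 2] FI: children F:{A}, I:{G} ∪→ {A,G}; cost 1
[col 2] FIW: children FI:{A,G}, W:{G} ∩→ {G}; cost 0
[col 2] DFGIW: children DG:{G,T}, FIW:{G} ∩→ {G}; cost 0
[col 3] DG: children D:{C}, G:{G} ∪→ {C,G}; cost 1
[col 3] FI: children F:{A}, I:{T} ∪→ {A,T}; cost 1
[col 3] FIW: children FI:{A,T}, W:{C} ∪→ {A,C,T}; cost 1
[col 3] DFGIW: children DG:{C,G}, FIW:{A,C,T} ∩→ {C}; cost 0
per-site changes: [3, 1, 2, 3]; total = 9

9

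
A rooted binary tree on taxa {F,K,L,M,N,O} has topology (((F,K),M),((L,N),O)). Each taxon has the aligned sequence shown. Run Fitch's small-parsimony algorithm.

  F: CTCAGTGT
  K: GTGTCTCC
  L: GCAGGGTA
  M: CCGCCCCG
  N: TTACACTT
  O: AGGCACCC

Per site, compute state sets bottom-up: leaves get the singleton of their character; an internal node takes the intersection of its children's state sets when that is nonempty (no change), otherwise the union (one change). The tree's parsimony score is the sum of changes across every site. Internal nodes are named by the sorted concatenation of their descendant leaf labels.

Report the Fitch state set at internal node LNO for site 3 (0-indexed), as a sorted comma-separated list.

C

[col 0] FK: children F:{C}, K:{G} ∪→ {C,G}; cost 1
[col 0] FKM: children FK:{C,G}, M:{C} ∩→ {C}; cost 0
[col 0] LN: children L:{G}, N:{T} ∪→ {G,T}; cost 1
[col 0] LNO: children LN:{G,T}, O:{A} ∪→ {A,G,T}; cost 1
[col 0] FKLMNO: children FKM:{C}, LNO:{A,G,T} ∪→ {A,C,G,T}; cost 1
[col 1] FK: children F:{T}, K:{T} ∩→ {T}; cost 0
[col 1] FKM: children FK:{T}, M:{C} ∪→ {C,T}; cost 1
[col 1] LN: children L:{C}, N:{T} ∪→ {C,T}; cost 1
[col 1] LNO: children LN:{C,T}, O:{G} ∪→ {C,G,T}; cost 1
[col 1] FKLMNO: children FKM:{C,T}, LNO:{C,G,T} ∩→ {C,T}; cost 0
[col 2] FK: children F:{C}, K:{G} ∪→ {C,G}; cost 1
[col 2] FKM: children FK:{C,G}, M:{G} ∩→ {G}; cost 0
[col 2] LN: children L:{A}, N:{A} ∩→ {A}; cost 0
[col 2] LNO: children LN:{A}, O:{G} ∪→ {A,G}; cost 1
[col 2] FKLMNO: children FKM:{G}, LNO:{A,G} ∩→ {G}; cost 0
[col 3] FK: children F:{A}, K:{T} ∪→ {A,T}; cost 1
[col 3] FKM: children FK:{A,T}, M:{C} ∪→ {A,C,T}; cost 1
[col 3] LN: children L:{G}, N:{C} ∪→ {C,G}; cost 1
[col 3] LNO: children LN:{C,G}, O:{C} ∩→ {C}; cost 0
[col 3] FKLMNO: children FKM:{A,C,T}, LNO:{C} ∩→ {C}; cost 0
[col 4] FK: children F:{G}, K:{C} ∪→ {C,G}; cost 1
[col 4] FKM: children FK:{C,G}, M:{C} ∩→ {C}; cost 0
[col 4] LN: children L:{G}, N:{A} ∪→ {A,G}; cost 1
[col 4] LNO: children LN:{A,G}, O:{A} ∩→ {A}; cost 0
[col 4] FKLMNO: children FKM:{C}, LNO:{A} ∪→ {A,C}; cost 1
[col 5] FK: children F:{T}, K:{T} ∩→ {T}; cost 0
[col 5] FKM: children FK:{T}, M:{C} ∪→ {C,T}; cost 1
[col 5] LN: children L:{G}, N:{C} ∪→ {C,G}; cost 1
[col 5] LNO: children LN:{C,G}, O:{C} ∩→ {C}; cost 0
[col 5] FKLMNO: children FKM:{C,T}, LNO:{C} ∩→ {C}; cost 0
[col 6] FK: children F:{G}, K:{C} ∪→ {C,G}; cost 1
[col 6] FKM: children FK:{C,G}, M:{C} ∩→ {C}; cost 0
[col 6] LN: children L:{T}, N:{T} ∩→ {T}; cost 0
[col 6] LNO: children LN:{T}, O:{C} ∪→ {C,T}; cost 1
[col 6] FKLMNO: children FKM:{C}, LNO:{C,T} ∩→ {C}; cost 0
[col 7] FK: children F:{T}, K:{C} ∪→ {C,T}; cost 1
[col 7] FKM: children FK:{C,T}, M:{G} ∪→ {C,G,T}; cost 1
[col 7] LN: children L:{A}, N:{T} ∪→ {A,T}; cost 1
[col 7] LNO: children LN:{A,T}, O:{C} ∪→ {A,C,T}; cost 1
[col 7] FKLMNO: children FKM:{C,G,T}, LNO:{A,C,T} ∩→ {C,T}; cost 0
per-site changes: [4, 3, 2, 3, 3, 2, 2, 4]; total = 23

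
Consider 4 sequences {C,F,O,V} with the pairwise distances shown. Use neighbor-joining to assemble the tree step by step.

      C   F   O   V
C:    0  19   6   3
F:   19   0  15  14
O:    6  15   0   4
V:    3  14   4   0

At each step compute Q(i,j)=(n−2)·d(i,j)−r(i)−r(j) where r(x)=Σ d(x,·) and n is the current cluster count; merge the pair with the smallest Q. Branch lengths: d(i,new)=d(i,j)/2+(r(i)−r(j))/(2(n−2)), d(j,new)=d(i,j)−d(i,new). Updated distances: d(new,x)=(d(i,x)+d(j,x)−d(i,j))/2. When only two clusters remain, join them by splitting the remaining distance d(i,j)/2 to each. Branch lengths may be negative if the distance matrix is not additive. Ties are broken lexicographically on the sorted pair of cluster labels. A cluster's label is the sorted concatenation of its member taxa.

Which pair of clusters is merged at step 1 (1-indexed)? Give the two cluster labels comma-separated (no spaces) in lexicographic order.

C,V

step 1: merge (C,V) at d=3, Q=-43; branch lengths C→13/4, V→-1/4; new cluster CV
  updated: d(CV,F)=15, d(CV,O)=7/2
step 2: merge (CV,F) at d=15, Q=-67/2; branch lengths CV→7/4, F→53/4; new cluster CFV
  updated: d(CFV,O)=7/4
step 3: merge (CFV,O) at d=7/4; branch lengths CFV→7/8, O→7/8; new cluster CFOV
final tree: (((C:13/4,V:-1/4):7/4,F:53/4):7/8,O:7/8)
total length: 79/4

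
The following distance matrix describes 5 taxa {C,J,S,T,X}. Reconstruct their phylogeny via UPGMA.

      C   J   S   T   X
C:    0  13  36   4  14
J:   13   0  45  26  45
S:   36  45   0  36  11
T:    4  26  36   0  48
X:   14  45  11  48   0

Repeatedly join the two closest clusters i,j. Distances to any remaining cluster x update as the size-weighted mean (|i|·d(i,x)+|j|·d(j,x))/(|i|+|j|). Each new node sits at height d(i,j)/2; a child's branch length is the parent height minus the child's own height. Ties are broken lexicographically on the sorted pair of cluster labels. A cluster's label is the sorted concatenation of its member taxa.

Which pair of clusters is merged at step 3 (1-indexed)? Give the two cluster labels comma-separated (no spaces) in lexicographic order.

1. join C+T (d=4) ⇒ CT; edges |C|=2, |T|=2
  updated: d(CT,J)=39/2, d(CT,S)=36, d(CT,X)=31
2. join S+X (d=11) ⇒ SX; edges |S|=11/2, |X|=11/2
  updated: d(CT,SX)=67/2, d(J,SX)=45
3. join CT+J (d=39/2) ⇒ CJT; edges |CT|=31/4, |J|=39/4
  updated: d(CJT,SX)=112/3
4. join CJT+SX (d=112/3) ⇒ CJSTX; edges |CJT|=107/12, |SX|=79/6
final tree: (((C:2,T:2):31/4,J:39/4):107/12,(S:11/2,X:11/2):79/6)
total length: 655/12

CT,J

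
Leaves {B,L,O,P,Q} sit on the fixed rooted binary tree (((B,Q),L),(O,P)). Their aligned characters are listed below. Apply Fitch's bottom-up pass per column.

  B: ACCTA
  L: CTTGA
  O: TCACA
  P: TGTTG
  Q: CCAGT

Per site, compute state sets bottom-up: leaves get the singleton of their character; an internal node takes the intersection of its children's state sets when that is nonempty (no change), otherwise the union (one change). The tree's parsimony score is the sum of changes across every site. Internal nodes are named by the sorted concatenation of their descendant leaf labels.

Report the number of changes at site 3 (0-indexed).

BQ@0: {A} ∪ {C} = {A,C} (union, +1)
BLQ@0: {A,C} ∩ {C} = {C} (intersection, +0)
OP@0: {T} ∩ {T} = {T} (intersection, +0)
BLOPQ@0: {C} ∪ {T} = {C,T} (union, +1)
BQ@1: {C} ∩ {C} = {C} (intersection, +0)
BLQ@1: {C} ∪ {T} = {C,T} (union, +1)
OP@1: {C} ∪ {G} = {C,G} (union, +1)
BLOPQ@1: {C,T} ∩ {C,G} = {C} (intersection, +0)
BQ@2: {C} ∪ {A} = {A,C} (union, +1)
BLQ@2: {A,C} ∪ {T} = {A,C,T} (union, +1)
OP@2: {A} ∪ {T} = {A,T} (union, +1)
BLOPQ@2: {A,C,T} ∩ {A,T} = {A,T} (intersection, +0)
BQ@3: {T} ∪ {G} = {G,T} (union, +1)
BLQ@3: {G,T} ∩ {G} = {G} (intersection, +0)
OP@3: {C} ∪ {T} = {C,T} (union, +1)
BLOPQ@3: {G} ∪ {C,T} = {C,G,T} (union, +1)
BQ@4: {A} ∪ {T} = {A,T} (union, +1)
BLQ@4: {A,T} ∩ {A} = {A} (intersection, +0)
OP@4: {A} ∪ {G} = {A,G} (union, +1)
BLOPQ@4: {A} ∩ {A,G} = {A} (intersection, +0)
per-site changes: [2, 2, 3, 3, 2]; total = 12

3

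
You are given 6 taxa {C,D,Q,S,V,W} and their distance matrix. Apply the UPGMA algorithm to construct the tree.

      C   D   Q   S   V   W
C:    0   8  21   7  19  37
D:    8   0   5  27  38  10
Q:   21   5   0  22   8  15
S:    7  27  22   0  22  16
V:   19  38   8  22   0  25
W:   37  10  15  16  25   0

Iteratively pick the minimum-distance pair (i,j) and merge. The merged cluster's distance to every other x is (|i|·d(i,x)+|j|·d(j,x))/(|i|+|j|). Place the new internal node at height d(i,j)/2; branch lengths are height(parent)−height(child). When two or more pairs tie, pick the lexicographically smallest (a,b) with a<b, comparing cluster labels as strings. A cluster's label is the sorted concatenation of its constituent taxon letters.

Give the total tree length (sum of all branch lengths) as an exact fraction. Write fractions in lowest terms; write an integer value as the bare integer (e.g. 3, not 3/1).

809/18

iteration 1: select D,Q (d=5); attach at lengths (5/2, 5/2); label the merged cluster DQ
  updated: d(C,DQ)=29/2, d(DQ,S)=49/2, d(DQ,V)=23, d(DQ,W)=25/2
iteration 2: select C,S (d=7); attach at lengths (7/2, 7/2); label the merged cluster CS
  updated: d(CS,DQ)=39/2, d(CS,V)=41/2, d(CS,W)=53/2
iteration 3: select DQ,W (d=25/2); attach at lengths (15/4, 25/4); label the merged cluster DQW
  updated: d(CS,DQW)=131/6, d(DQW,V)=71/3
iteration 4: select CS,V (d=41/2); attach at lengths (27/4, 41/4); label the merged cluster CSV
  updated: d(CSV,DQW)=202/9
iteration 5: select CSV,DQW (d=202/9); attach at lengths (35/36, 179/36); label the merged cluster CDQSVW
final tree: (((C:7/2,S:7/2):27/4,V:41/4):35/36,((D:5/2,Q:5/2):15/4,W:25/4):179/36)
total length: 809/18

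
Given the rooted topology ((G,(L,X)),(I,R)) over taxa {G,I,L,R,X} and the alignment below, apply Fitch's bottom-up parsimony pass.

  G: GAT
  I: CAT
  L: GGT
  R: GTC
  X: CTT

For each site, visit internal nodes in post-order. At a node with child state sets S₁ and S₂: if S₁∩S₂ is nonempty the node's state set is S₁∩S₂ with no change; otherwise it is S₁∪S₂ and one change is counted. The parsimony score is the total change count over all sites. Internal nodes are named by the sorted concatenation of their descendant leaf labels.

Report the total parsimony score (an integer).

6

LX@0: {G} ∪ {C} = {C,G} (union, +1)
GLX@0: {G} ∩ {C,G} = {G} (intersection, +0)
IR@0: {C} ∪ {G} = {C,G} (union, +1)
GILRX@0: {G} ∩ {C,G} = {G} (intersection, +0)
LX@1: {G} ∪ {T} = {G,T} (union, +1)
GLX@1: {A} ∪ {G,T} = {A,G,T} (union, +1)
IR@1: {A} ∪ {T} = {A,T} (union, +1)
GILRX@1: {A,G,T} ∩ {A,T} = {A,T} (intersection, +0)
LX@2: {T} ∩ {T} = {T} (intersection, +0)
GLX@2: {T} ∩ {T} = {T} (intersection, +0)
IR@2: {T} ∪ {C} = {C,T} (union, +1)
GILRX@2: {T} ∩ {C,T} = {T} (intersection, +0)
per-site changes: [2, 3, 1]; total = 6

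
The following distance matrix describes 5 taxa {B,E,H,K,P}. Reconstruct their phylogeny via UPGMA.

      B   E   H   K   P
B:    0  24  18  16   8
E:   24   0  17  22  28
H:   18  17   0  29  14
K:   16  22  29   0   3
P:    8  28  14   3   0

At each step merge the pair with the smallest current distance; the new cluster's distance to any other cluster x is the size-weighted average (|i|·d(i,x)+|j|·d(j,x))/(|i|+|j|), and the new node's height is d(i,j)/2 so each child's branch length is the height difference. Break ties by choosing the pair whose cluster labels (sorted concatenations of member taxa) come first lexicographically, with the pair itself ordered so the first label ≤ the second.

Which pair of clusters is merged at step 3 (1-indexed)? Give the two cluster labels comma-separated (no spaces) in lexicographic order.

E,H

step 1: merge (K,P) at d=3; branch lengths K→3/2, P→3/2; new cluster KP
  updated: d(B,KP)=12, d(E,KP)=25, d(H,KP)=43/2
step 2: merge (B,KP) at d=12; branch lengths B→6, KP→9/2; new cluster BKP
  updated: d(BKP,E)=74/3, d(BKP,H)=61/3
step 3: merge (E,H) at d=17; branch lengths E→17/2, H→17/2; new cluster EH
  updated: d(BKP,EH)=45/2
step 4: merge (BKP,EH) at d=45/2; branch lengths BKP→21/4, EH→11/4; new cluster BEHKP
final tree: ((B:6,(K:3/2,P:3/2):9/2):21/4,(E:17/2,H:17/2):11/4)
total length: 77/2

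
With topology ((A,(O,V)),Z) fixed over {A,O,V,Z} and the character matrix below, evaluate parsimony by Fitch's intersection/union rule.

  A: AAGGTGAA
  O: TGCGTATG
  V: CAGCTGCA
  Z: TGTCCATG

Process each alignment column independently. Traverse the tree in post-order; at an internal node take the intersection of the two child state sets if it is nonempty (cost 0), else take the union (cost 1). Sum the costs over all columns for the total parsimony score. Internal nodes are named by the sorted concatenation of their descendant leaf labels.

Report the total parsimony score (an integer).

[col 0] OV: children O:{T}, V:{C} ∪→ {C,T}; cost 1
[col 0] AOV: children A:{A}, OV:{C,T} ∪→ {A,C,T}; cost 1
[col 0] AOVZ: children AOV:{A,C,T}, Z:{T} ∩→ {T}; cost 0
[col 1] OV: children O:{G}, V:{A} ∪→ {A,G}; cost 1
[col 1] AOV: children A:{A}, OV:{A,G} ∩→ {A}; cost 0
[col 1] AOVZ: children AOV:{A}, Z:{G} ∪→ {A,G}; cost 1
[col 2] OV: children O:{C}, V:{G} ∪→ {C,G}; cost 1
[col 2] AOV: children A:{G}, OV:{C,G} ∩→ {G}; cost 0
[col 2] AOVZ: children AOV:{G}, Z:{T} ∪→ {G,T}; cost 1
[col 3] OV: children O:{G}, V:{C} ∪→ {C,G}; cost 1
[col 3] AOV: children A:{G}, OV:{C,G} ∩→ {G}; cost 0
[col 3] AOVZ: children AOV:{G}, Z:{C} ∪→ {C,G}; cost 1
[col 4] OV: children O:{T}, V:{T} ∩→ {T}; cost 0
[col 4] AOV: children A:{T}, OV:{T} ∩→ {T}; cost 0
[col 4] AOVZ: children AOV:{T}, Z:{C} ∪→ {C,T}; cost 1
[col 5] OV: children O:{A}, V:{G} ∪→ {A,G}; cost 1
[col 5] AOV: children A:{G}, OV:{A,G} ∩→ {G}; cost 0
[col 5] AOVZ: children AOV:{G}, Z:{A} ∪→ {A,G}; cost 1
[col 6] OV: children O:{T}, V:{C} ∪→ {C,T}; cost 1
[col 6] AOV: children A:{A}, OV:{C,T} ∪→ {A,C,T}; cost 1
[col 6] AOVZ: children AOV:{A,C,T}, Z:{T} ∩→ {T}; cost 0
[col 7] OV: children O:{G}, V:{A} ∪→ {A,G}; cost 1
[col 7] AOV: children A:{A}, OV:{A,G} ∩→ {A}; cost 0
[col 7] AOVZ: children AOV:{A}, Z:{G} ∪→ {A,G}; cost 1
per-site changes: [2, 2, 2, 2, 1, 2, 2, 2]; total = 15

15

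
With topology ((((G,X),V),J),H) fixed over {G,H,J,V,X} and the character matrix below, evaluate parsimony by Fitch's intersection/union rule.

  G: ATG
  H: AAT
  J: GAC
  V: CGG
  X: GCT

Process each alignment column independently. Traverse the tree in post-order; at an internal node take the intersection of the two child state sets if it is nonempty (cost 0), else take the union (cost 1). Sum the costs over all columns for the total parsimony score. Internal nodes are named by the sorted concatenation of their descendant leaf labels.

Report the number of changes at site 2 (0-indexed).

3

site 0, node GX: G={A} ∪ X={G} → {A,G} (+1)
site 0, node GVX: GX={A,G} ∪ V={C} → {A,C,G} (+1)
site 0, node GJVX: GVX={A,C,G} ∩ J={G} → {G} (+0)
site 0, node GHJVX: GJVX={G} ∪ H={A} → {A,G} (+1)
site 1, node GX: G={T} ∪ X={C} → {C,T} (+1)
site 1, node GVX: GX={C,T} ∪ V={G} → {C,G,T} (+1)
site 1, node GJVX: GVX={C,G,T} ∪ J={A} → {A,C,G,T} (+1)
site 1, node GHJVX: GJVX={A,C,G,T} ∩ H={A} → {A} (+0)
site 2, node GX: G={G} ∪ X={T} → {G,T} (+1)
site 2, node GVX: GX={G,T} ∩ V={G} → {G} (+0)
site 2, node GJVX: GVX={G} ∪ J={C} → {C,G} (+1)
site 2, node GHJVX: GJVX={C,G} ∪ H={T} → {C,G,T} (+1)
per-site changes: [3, 3, 3]; total = 9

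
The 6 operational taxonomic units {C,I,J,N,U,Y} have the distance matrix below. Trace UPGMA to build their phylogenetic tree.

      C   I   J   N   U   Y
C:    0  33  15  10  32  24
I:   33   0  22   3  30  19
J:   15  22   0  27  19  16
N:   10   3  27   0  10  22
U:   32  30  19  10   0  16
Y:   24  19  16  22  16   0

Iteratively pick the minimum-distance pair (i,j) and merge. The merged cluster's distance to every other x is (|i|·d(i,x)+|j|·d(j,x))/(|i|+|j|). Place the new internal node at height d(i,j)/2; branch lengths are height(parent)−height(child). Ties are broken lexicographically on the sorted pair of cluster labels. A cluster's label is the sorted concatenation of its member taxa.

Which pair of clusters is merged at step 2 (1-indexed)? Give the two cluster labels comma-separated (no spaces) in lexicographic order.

C,J

1. join I+N (d=3) ⇒ IN; edges |I|=3/2, |N|=3/2
  updated: d(C,IN)=43/2, d(IN,J)=49/2, d(IN,U)=20, d(IN,Y)=41/2
2. join C+J (d=15) ⇒ CJ; edges |C|=15/2, |J|=15/2
  updated: d(CJ,IN)=23, d(CJ,U)=51/2, d(CJ,Y)=20
3. join U+Y (d=16) ⇒ UY; edges |U|=8, |Y|=8
  updated: d(CJ,UY)=91/4, d(IN,UY)=81/4
4. join IN+UY (d=81/4) ⇒ INUY; edges |IN|=69/8, |UY|=17/8
  updated: d(CJ,INUY)=183/8
5. join CJ+INUY (d=183/8) ⇒ CIJNUY; edges |CJ|=63/16, |INUY|=21/16
final tree: ((C:15/2,J:15/2):63/16,((I:3/2,N:3/2):69/8,(U:8,Y:8):17/8):21/16)
total length: 50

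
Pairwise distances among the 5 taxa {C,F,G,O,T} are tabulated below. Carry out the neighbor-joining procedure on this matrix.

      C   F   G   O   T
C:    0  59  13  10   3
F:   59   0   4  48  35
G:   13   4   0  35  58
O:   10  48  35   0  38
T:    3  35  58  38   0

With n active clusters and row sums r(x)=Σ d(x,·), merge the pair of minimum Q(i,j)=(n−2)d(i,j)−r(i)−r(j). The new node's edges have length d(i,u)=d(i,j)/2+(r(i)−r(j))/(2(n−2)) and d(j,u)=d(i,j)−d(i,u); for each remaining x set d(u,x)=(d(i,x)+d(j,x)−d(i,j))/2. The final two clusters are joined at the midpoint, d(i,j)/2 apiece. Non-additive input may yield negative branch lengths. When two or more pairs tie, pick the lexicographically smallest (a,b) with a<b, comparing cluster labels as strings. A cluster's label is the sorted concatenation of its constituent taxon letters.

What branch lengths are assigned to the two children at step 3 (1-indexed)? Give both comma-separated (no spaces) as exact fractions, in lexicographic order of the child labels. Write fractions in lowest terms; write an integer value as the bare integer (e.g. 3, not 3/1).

83/8,219/8

1. join F+G (d=4, Q=-244) ⇒ FG; edges |F|=8, |G|=-4
  updated: d(C,FG)=34, d(FG,O)=79/2, d(FG,T)=89/2
2. join C+T (d=3, Q=-253/2) ⇒ CT; edges |C|=-65/8, |T|=89/8
  updated: d(CT,FG)=151/4, d(CT,O)=45/2
3. join CT+FG (d=151/4, Q=-399/4) ⇒ CFGT; edges |CT|=83/8, |FG|=219/8
  updated: d(CFGT,O)=97/8
4. join CFGT+O (d=97/8) ⇒ CFGOT; edges |CFGT|=97/16, |O|=97/16
final tree: (((C:-65/8,T:89/8):83/8,(F:8,G:-4):219/8):97/16,O:97/16)
total length: 455/8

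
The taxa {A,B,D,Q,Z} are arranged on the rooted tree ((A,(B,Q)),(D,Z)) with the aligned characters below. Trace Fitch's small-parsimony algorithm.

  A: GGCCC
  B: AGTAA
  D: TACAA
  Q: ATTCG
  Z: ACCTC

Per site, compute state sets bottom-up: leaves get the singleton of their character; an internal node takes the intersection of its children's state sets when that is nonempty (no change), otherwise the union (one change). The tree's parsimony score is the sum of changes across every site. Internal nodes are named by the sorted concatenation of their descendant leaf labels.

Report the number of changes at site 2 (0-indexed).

1

[col 0] BQ: children B:{A}, Q:{A} ∩→ {A}; cost 0
[col 0] ABQ: children A:{G}, BQ:{A} ∪→ {A,G}; cost 1
[col 0] DZ: children D:{T}, Z:{A} ∪→ {A,T}; cost 1
[col 0] ABDQZ: children ABQ:{A,G}, DZ:{A,T} ∩→ {A}; cost 0
[col 1] BQ: children B:{G}, Q:{T} ∪→ {G,T}; cost 1
[col 1] ABQ: children A:{G}, BQ:{G,T} ∩→ {G}; cost 0
[col 1] DZ: children D:{A}, Z:{C} ∪→ {A,C}; cost 1
[col 1] ABDQZ: children ABQ:{G}, DZ:{A,C} ∪→ {A,C,G}; cost 1
[col 2] BQ: children B:{T}, Q:{T} ∩→ {T}; cost 0
[col 2] ABQ: children A:{C}, BQ:{T} ∪→ {C,T}; cost 1
[col 2] DZ: children D:{C}, Z:{C} ∩→ {C}; cost 0
[col 2] ABDQZ: children ABQ:{C,T}, DZ:{C} ∩→ {C}; cost 0
[col 3] BQ: children B:{A}, Q:{C} ∪→ {A,C}; cost 1
[col 3] ABQ: children A:{C}, BQ:{A,C} ∩→ {C}; cost 0
[col 3] DZ: children D:{A}, Z:{T} ∪→ {A,T}; cost 1
[col 3] ABDQZ: children ABQ:{C}, DZ:{A,T} ∪→ {A,C,T}; cost 1
[col 4] BQ: children B:{A}, Q:{G} ∪→ {A,G}; cost 1
[col 4] ABQ: children A:{C}, BQ:{A,G} ∪→ {A,C,G}; cost 1
[col 4] DZ: children D:{A}, Z:{C} ∪→ {A,C}; cost 1
[col 4] ABDQZ: children ABQ:{A,C,G}, DZ:{A,C} ∩→ {A,C}; cost 0
per-site changes: [2, 3, 1, 3, 3]; total = 12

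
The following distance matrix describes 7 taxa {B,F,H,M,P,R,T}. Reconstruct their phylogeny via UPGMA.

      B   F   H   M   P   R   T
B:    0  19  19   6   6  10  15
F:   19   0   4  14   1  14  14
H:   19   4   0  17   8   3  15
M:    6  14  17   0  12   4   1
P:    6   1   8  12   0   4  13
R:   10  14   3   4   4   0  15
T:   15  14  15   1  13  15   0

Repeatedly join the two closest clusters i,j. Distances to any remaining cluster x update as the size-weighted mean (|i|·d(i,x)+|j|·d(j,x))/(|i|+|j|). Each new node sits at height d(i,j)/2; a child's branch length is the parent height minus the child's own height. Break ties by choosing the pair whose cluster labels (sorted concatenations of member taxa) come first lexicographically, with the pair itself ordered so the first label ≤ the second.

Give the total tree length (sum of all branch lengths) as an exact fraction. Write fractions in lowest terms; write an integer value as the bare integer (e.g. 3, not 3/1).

iteration 1: select F,P (d=1); attach at lengths (1/2, 1/2); label the merged cluster FP
  updated: d(B,FP)=25/2, d(FP,H)=6, d(FP,M)=13, d(FP,R)=9, d(FP,T)=27/2
iteration 2: select M,T (d=1); attach at lengths (1/2, 1/2); label the merged cluster MT
  updated: d(B,MT)=21/2, d(FP,MT)=53/4, d(H,MT)=16, d(MT,R)=19/2
iteration 3: select H,R (d=3); attach at lengths (3/2, 3/2); label the merged cluster HR
  updated: d(B,HR)=29/2, d(FP,HR)=15/2, d(HR,MT)=51/4
iteration 4: select FP,HR (d=15/2); attach at lengths (13/4, 9/4); label the merged cluster FHPR
  updated: d(B,FHPR)=27/2, d(FHPR,MT)=13
iteration 5: select B,MT (d=21/2); attach at lengths (21/4, 19/4); label the merged cluster BMT
  updated: d(BMT,FHPR)=79/6
iteration 6: select BMT,FHPR (d=79/6); attach at lengths (4/3, 17/6); label the merged cluster BFHMPRT
final tree: ((B:21/4,(M:1/2,T:1/2):19/4):4/3,((F:1/2,P:1/2):13/4,(H:3/2,R:3/2):9/4):17/6)
total length: 74/3

74/3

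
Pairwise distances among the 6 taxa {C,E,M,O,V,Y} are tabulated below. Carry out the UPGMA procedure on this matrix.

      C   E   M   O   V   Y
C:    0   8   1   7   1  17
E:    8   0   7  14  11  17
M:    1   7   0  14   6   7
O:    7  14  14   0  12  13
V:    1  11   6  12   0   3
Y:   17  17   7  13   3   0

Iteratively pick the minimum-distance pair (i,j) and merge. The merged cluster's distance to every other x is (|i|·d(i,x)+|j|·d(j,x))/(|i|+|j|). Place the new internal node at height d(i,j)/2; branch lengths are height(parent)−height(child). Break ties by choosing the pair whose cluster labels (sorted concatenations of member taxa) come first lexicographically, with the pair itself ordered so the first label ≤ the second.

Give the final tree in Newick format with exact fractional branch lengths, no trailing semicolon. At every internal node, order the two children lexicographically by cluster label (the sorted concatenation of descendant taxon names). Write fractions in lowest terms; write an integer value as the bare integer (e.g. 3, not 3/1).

iteration 1: select C,M (d=1); attach at lengths (1/2, 1/2); label the merged cluster CM
  updated: d(CM,E)=15/2, d(CM,O)=21/2, d(CM,V)=7/2, d(CM,Y)=12
iteration 2: select V,Y (d=3); attach at lengths (3/2, 3/2); label the merged cluster VY
  updated: d(CM,VY)=31/4, d(E,VY)=14, d(O,VY)=25/2
iteration 3: select CM,E (d=15/2); attach at lengths (13/4, 15/4); label the merged cluster CEM
  updated: d(CEM,O)=35/3, d(CEM,VY)=59/6
iteration 4: select CEM,VY (d=59/6); attach at lengths (7/6, 41/12); label the merged cluster CEMVY
  updated: d(CEMVY,O)=12
iteration 5: select CEMVY,O (d=12); attach at lengths (13/12, 6); label the merged cluster CEMOVY
final tree: ((((C:1/2,M:1/2):13/4,E:15/4):7/6,(V:3/2,Y:3/2):41/12):13/12,O:6)
total length: 68/3

((((C:1/2,M:1/2):13/4,E:15/4):7/6,(V:3/2,Y:3/2):41/12):13/12,O:6)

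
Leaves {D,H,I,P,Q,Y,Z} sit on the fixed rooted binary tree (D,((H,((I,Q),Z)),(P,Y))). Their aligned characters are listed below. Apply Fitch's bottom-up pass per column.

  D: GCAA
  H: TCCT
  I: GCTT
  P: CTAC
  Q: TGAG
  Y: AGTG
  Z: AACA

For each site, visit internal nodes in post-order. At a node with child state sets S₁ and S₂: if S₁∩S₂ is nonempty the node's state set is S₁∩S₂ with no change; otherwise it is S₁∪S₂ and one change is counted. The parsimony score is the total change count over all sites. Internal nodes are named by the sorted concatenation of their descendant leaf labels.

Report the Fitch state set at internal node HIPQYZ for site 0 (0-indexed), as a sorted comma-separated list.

A,C,T

site 0, node IQ: I={G} ∪ Q={T} → {G,T} (+1)
site 0, node IQZ: IQ={G,T} ∪ Z={A} → {A,G,T} (+1)
site 0, node HIQZ: H={T} ∩ IQZ={A,G,T} → {T} (+0)
site 0, node PY: P={C} ∪ Y={A} → {A,C} (+1)
site 0, node HIPQYZ: HIQZ={T} ∪ PY={A,C} → {A,C,T} (+1)
site 0, node DHIPQYZ: D={G} ∪ HIPQYZ={A,C,T} → {A,C,G,T} (+1)
site 1, node IQ: I={C} ∪ Q={G} → {C,G} (+1)
site 1, node IQZ: IQ={C,G} ∪ Z={A} → {A,C,G} (+1)
site 1, node HIQZ: H={C} ∩ IQZ={A,C,G} → {C} (+0)
site 1, node PY: P={T} ∪ Y={G} → {G,T} (+1)
site 1, node HIPQYZ: HIQZ={C} ∪ PY={G,T} → {C,G,T} (+1)
site 1, node DHIPQYZ: D={C} ∩ HIPQYZ={C,G,T} → {C} (+0)
site 2, node IQ: I={T} ∪ Q={A} → {A,T} (+1)
site 2, node IQZ: IQ={A,T} ∪ Z={C} → {A,C,T} (+1)
site 2, node HIQZ: H={C} ∩ IQZ={A,C,T} → {C} (+0)
site 2, node PY: P={A} ∪ Y={T} → {A,T} (+1)
site 2, node HIPQYZ: HIQZ={C} ∪ PY={A,T} → {A,C,T} (+1)
site 2, node DHIPQYZ: D={A} ∩ HIPQYZ={A,C,T} → {A} (+0)
site 3, node IQ: I={T} ∪ Q={G} → {G,T} (+1)
site 3, node IQZ: IQ={G,T} ∪ Z={A} → {A,G,T} (+1)
site 3, node HIQZ: H={T} ∩ IQZ={A,G,T} → {T} (+0)
site 3, node PY: P={C} ∪ Y={G} → {C,G} (+1)
site 3, node HIPQYZ: HIQZ={T} ∪ PY={C,G} → {C,G,T} (+1)
site 3, node DHIPQYZ: D={A} ∪ HIPQYZ={C,G,T} → {A,C,G,T} (+1)
per-site changes: [5, 4, 4, 5]; total = 18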